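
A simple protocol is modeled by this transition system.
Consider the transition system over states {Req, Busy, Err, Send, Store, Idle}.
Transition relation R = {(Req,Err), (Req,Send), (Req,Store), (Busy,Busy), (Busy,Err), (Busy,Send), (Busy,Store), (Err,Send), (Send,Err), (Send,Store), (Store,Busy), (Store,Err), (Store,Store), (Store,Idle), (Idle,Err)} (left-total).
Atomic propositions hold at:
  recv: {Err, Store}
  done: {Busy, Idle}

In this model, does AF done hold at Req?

AF done: least fixpoint, start Z0 = {Busy, Idle}, add states with every successor in Z. Already a fixed point.
Sat(AF done) = {Busy, Idle}
Req ∉ Sat(AF done) = {Busy, Idle}, so the formula does not hold at Req.

No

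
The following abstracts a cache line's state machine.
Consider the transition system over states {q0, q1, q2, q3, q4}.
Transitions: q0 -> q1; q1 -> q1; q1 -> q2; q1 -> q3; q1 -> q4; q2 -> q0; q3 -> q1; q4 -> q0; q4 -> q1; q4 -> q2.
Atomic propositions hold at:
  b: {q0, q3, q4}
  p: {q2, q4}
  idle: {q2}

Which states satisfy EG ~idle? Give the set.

Sat(~idle) = {q0, q1, q3, q4}
EG ~idle: greatest fixpoint, start Z0 = {q0, q1, q3, q4}, keep only states in Sat with some successor in Z. Already a fixed point.
Sat(EG ~idle) = {q0, q1, q3, q4}

{q0, q1, q3, q4}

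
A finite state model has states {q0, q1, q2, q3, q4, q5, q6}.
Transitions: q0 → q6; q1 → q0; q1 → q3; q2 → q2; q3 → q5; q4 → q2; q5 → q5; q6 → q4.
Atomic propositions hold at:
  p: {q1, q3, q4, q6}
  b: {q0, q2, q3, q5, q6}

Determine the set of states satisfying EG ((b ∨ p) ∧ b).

Sat(b ∨ p) = {q0, q1, q2, q3, q4, q5, q6}
Sat((b ∨ p) ∧ b) = {q0, q2, q3, q5, q6}
EG ((b ∨ p) ∧ b): greatest fixpoint, start Z0 = {q0, q2, q3, q5, q6}, keep only states in Sat with some successor in Z. Z1 = {q0, q2, q3, q5}; Z2 = {q2, q3, q5}; fixed.
Sat(EG ((b ∨ p) ∧ b)) = {q2, q3, q5}

{q2, q3, q5}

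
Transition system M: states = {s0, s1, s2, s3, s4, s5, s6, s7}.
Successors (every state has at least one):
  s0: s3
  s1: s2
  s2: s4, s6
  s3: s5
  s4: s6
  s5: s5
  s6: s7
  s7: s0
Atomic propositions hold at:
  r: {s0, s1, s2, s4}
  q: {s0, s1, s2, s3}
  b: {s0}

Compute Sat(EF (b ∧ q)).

{s0, s1, s2, s4, s6, s7}

Sat(b ∧ q) = {s0}
EF (b ∧ q): least fixpoint, start Z0 = {s0}, add states with some successor in Z. Z1 = {s0, s7}; Z2 = {s0, s6, s7}; Z3 = {s0, s2, s4, s6, s7}; Z4 = {s0, s1, s2, s4, s6, s7}; fixed.
Sat(EF (b ∧ q)) = {s0, s1, s2, s4, s6, s7}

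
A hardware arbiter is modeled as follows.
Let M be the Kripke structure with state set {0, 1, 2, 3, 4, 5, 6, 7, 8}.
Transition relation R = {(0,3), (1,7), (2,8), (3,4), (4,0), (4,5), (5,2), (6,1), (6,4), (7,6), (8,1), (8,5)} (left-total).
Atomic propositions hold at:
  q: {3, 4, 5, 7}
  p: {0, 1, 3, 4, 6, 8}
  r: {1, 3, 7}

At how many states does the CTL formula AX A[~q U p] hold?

Sat(~q) = {0, 1, 2, 6, 8}
A[~q U p]: least fixpoint, start Z0 = Sat(p) = {0, 1, 3, 4, 6, 8}, add states in Sat(~q) with every successor in Z. Z1 = {0, 1, 2, 3, 4, 6, 8}; fixed.
Sat(A[~q U p]) = {0, 1, 2, 3, 4, 6, 8}
Sat(AX A[~q U p]) = {s : every successor in {0, 1, 2, 3, 4, 6, 8}} = {0, 2, 3, 5, 6, 7}
|Sat(AX A[~q U p])| = |{0, 2, 3, 5, 6, 7}| = 6.

6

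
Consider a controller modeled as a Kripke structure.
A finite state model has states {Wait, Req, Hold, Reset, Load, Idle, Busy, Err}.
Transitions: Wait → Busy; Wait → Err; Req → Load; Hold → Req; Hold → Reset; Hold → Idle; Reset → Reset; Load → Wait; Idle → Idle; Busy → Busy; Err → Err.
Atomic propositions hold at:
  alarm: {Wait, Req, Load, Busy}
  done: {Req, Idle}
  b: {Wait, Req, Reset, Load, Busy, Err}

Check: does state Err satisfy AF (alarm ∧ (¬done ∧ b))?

No

Sat(¬done) = {Wait, Hold, Reset, Load, Busy, Err}
Sat(¬done ∧ b) = {Wait, Reset, Load, Busy, Err}
Sat(alarm ∧ (¬done ∧ b)) = {Wait, Load, Busy}
AF (alarm ∧ (¬done ∧ b)): least fixpoint, start Z0 = {Wait, Load, Busy}, add states with every successor in Z. Z1 = {Wait, Req, Load, Busy}; fixed.
Sat(AF (alarm ∧ (¬done ∧ b))) = {Wait, Req, Load, Busy}
Err ∉ Sat(AF (alarm ∧ (¬done ∧ b))) = {Wait, Req, Load, Busy}, so the formula does not hold at Err.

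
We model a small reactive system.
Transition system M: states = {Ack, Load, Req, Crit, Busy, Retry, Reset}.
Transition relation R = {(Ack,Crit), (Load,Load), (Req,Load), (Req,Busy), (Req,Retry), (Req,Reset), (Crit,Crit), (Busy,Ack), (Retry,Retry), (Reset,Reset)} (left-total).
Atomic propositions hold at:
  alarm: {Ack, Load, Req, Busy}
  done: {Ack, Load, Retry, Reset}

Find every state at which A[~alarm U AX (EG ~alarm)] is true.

Sat(~alarm) = {Crit, Retry, Reset}
EG ~alarm: greatest fixpoint, start Z0 = {Crit, Retry, Reset}, keep only states in Sat with some successor in Z. Already a fixed point.
Sat(EG ~alarm) = {Crit, Retry, Reset}
Sat(AX (EG ~alarm)) = {s : every successor in {Crit, Retry, Reset}} = {Ack, Crit, Retry, Reset}
A[~alarm U AX (EG ~alarm)]: least fixpoint, start Z0 = Sat(AX (EG ~alarm)) = {Ack, Crit, Retry, Reset}, add states in Sat(~alarm) with every successor in Z. Already a fixed point.
Sat(A[~alarm U AX (EG ~alarm)]) = {Ack, Crit, Retry, Reset}

{Ack, Crit, Retry, Reset}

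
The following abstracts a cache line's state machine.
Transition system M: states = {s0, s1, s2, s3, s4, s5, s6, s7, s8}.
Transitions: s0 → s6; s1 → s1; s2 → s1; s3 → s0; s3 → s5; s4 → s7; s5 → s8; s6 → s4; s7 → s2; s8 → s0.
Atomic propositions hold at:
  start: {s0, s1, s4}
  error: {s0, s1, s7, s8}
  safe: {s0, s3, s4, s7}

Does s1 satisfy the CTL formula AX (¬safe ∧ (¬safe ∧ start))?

Sat(¬safe) = {s1, s2, s5, s6, s8}
Sat(¬safe ∧ start) = {s1}
Sat(¬safe ∧ (¬safe ∧ start)) = {s1}
Sat(AX (¬safe ∧ (¬safe ∧ start))) = {s : every successor in {s1}} = {s1, s2}
s1 ∈ Sat(AX (¬safe ∧ (¬safe ∧ start))) = {s1, s2}, so the formula holds at s1.

Yes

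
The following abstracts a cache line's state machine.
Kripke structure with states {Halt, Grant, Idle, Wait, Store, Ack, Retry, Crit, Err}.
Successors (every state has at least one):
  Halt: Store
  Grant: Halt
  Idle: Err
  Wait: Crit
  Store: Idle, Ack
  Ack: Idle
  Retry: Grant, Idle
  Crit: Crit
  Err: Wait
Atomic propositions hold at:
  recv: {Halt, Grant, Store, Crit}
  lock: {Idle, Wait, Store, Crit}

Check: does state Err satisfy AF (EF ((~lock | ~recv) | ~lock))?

Sat(~lock) = {Halt, Grant, Ack, Retry, Err}
Sat(~recv) = {Idle, Wait, Ack, Retry, Err}
Sat(~lock | ~recv) = {Halt, Grant, Idle, Wait, Ack, Retry, Err}
Sat((~lock | ~recv) | ~lock) = {Halt, Grant, Idle, Wait, Ack, Retry, Err}
EF ((~lock | ~recv) | ~lock): least fixpoint, start Z0 = {Halt, Grant, Idle, Wait, Ack, Retry, Err}, add states with some successor in Z. Z1 = {Halt, Grant, Idle, Wait, Store, Ack, Retry, Err}; fixed.
Sat(EF ((~lock | ~recv) | ~lock)) = {Halt, Grant, Idle, Wait, Store, Ack, Retry, Err}
AF (EF ((~lock | ~recv) | ~lock)): least fixpoint, start Z0 = {Halt, Grant, Idle, Wait, Store, Ack, Retry, Err}, add states with every successor in Z. Already a fixed point.
Sat(AF (EF ((~lock | ~recv) | ~lock))) = {Halt, Grant, Idle, Wait, Store, Ack, Retry, Err}
Err ∈ Sat(AF (EF ((~lock | ~recv) | ~lock))) = {Halt, Grant, Idle, Wait, Store, Ack, Retry, Err}, so the formula holds at Err.

Yes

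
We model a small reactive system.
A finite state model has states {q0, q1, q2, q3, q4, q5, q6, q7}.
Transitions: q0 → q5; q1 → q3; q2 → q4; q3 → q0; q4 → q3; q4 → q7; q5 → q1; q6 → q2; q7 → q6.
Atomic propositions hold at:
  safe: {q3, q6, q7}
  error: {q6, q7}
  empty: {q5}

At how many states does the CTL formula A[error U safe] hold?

A[error U safe]: least fixpoint, start Z0 = Sat(safe) = {q3, q6, q7}, add states in Sat(error) with every successor in Z. Already a fixed point.
Sat(A[error U safe]) = {q3, q6, q7}
|Sat(A[error U safe])| = |{q3, q6, q7}| = 3.

3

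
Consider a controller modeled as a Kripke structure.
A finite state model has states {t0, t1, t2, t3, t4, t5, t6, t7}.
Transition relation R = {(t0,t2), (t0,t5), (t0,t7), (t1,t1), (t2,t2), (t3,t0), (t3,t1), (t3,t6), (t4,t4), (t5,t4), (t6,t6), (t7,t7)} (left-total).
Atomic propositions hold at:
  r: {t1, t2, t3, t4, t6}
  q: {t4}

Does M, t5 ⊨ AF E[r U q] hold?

E[r U q]: least fixpoint, start Z0 = Sat(q) = {t4}, add states in Sat(r) with some successor in Z. Already a fixed point.
Sat(E[r U q]) = {t4}
AF E[r U q]: least fixpoint, start Z0 = {t4}, add states with every successor in Z. Z1 = {t4, t5}; fixed.
Sat(AF E[r U q]) = {t4, t5}
t5 ∈ Sat(AF E[r U q]) = {t4, t5}, so the formula holds at t5.

Yes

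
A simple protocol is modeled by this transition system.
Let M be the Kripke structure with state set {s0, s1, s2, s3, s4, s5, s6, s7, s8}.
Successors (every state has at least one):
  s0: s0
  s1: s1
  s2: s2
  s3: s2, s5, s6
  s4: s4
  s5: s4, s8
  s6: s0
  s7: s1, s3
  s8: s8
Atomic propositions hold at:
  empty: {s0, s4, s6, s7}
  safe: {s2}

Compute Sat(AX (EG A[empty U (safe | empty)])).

Sat(safe | empty) = {s0, s2, s4, s6, s7}
A[empty U (safe | empty)]: least fixpoint, start Z0 = Sat((safe | empty)) = {s0, s2, s4, s6, s7}, add states in Sat(empty) with every successor in Z. Already a fixed point.
Sat(A[empty U (safe | empty)]) = {s0, s2, s4, s6, s7}
EG A[empty U (safe | empty)]: greatest fixpoint, start Z0 = {s0, s2, s4, s6, s7}, keep only states in Sat with some successor in Z. Z1 = {s0, s2, s4, s6}; fixed.
Sat(EG A[empty U (safe | empty)]) = {s0, s2, s4, s6}
Sat(AX (EG A[empty U (safe | empty)])) = {s : every successor in {s0, s2, s4, s6}} = {s0, s2, s4, s6}

{s0, s2, s4, s6}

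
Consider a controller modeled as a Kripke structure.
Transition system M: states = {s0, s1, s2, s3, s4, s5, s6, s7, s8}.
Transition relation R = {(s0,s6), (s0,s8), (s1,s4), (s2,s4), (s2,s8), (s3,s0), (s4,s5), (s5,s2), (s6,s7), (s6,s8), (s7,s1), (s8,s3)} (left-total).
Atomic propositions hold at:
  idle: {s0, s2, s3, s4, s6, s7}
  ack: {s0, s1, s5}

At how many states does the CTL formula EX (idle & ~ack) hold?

Sat(~ack) = {s2, s3, s4, s6, s7, s8}
Sat(idle & ~ack) = {s2, s3, s4, s6, s7}
Sat(EX (idle & ~ack)) = {s : some successor in {s2, s3, s4, s6, s7}} = {s0, s1, s2, s5, s6, s8}
|Sat(EX (idle & ~ack))| = |{s0, s1, s2, s5, s6, s8}| = 6.

6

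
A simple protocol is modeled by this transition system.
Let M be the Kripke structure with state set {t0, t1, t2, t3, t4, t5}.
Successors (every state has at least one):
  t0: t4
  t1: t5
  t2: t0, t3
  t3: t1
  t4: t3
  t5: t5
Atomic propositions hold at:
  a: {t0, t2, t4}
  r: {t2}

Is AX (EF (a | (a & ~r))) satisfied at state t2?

No

Sat(~r) = {t0, t1, t3, t4, t5}
Sat(a & ~r) = {t0, t4}
Sat(a | (a & ~r)) = {t0, t2, t4}
EF (a | (a & ~r)): least fixpoint, start Z0 = {t0, t2, t4}, add states with some successor in Z. Already a fixed point.
Sat(EF (a | (a & ~r))) = {t0, t2, t4}
Sat(AX (EF (a | (a & ~r)))) = {s : every successor in {t0, t2, t4}} = {t0}
t2 ∉ Sat(AX (EF (a | (a & ~r)))) = {t0}, so the formula does not hold at t2.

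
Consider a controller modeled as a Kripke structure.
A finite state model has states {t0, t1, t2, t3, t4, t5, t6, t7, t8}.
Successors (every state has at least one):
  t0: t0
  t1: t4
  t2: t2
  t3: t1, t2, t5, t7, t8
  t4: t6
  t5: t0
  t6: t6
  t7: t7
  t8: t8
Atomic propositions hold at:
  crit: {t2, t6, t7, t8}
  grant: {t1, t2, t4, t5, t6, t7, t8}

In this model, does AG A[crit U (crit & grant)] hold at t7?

Yes

Sat(crit & grant) = {t2, t6, t7, t8}
A[crit U (crit & grant)]: least fixpoint, start Z0 = Sat((crit & grant)) = {t2, t6, t7, t8}, add states in Sat(crit) with every successor in Z. Already a fixed point.
Sat(A[crit U (crit & grant)]) = {t2, t6, t7, t8}
AG A[crit U (crit & grant)]: greatest fixpoint, start Z0 = {t2, t6, t7, t8}, keep only states in Sat with every successor in Z. Already a fixed point.
Sat(AG A[crit U (crit & grant)]) = {t2, t6, t7, t8}
t7 ∈ Sat(AG A[crit U (crit & grant)]) = {t2, t6, t7, t8}, so the formula holds at t7.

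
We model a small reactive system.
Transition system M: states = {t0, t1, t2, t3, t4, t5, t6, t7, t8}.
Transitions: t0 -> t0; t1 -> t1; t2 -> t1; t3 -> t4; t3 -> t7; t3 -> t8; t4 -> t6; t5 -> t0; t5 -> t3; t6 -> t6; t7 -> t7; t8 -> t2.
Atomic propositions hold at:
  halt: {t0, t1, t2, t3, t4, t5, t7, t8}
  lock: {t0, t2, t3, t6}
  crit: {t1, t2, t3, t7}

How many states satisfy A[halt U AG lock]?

3

AG lock: greatest fixpoint, start Z0 = {t0, t2, t3, t6}, keep only states in Sat with every successor in Z. Z1 = {t0, t6}; fixed.
Sat(AG lock) = {t0, t6}
A[halt U AG lock]: least fixpoint, start Z0 = Sat(AG lock) = {t0, t6}, add states in Sat(halt) with every successor in Z. Z1 = {t0, t4, t6}; fixed.
Sat(A[halt U AG lock]) = {t0, t4, t6}
|Sat(A[halt U AG lock])| = |{t0, t4, t6}| = 3.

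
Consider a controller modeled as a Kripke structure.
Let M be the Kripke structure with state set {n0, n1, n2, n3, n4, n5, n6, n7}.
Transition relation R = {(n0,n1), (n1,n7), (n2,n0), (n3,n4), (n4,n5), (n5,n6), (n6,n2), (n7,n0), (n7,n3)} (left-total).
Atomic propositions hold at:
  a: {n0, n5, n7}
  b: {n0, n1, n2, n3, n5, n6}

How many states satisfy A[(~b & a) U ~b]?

Sat(~b) = {n4, n7}
Sat(~b & a) = {n7}
A[(~b & a) U ~b]: least fixpoint, start Z0 = Sat(~b) = {n4, n7}, add states in Sat(~b & a) with every successor in Z. Already a fixed point.
Sat(A[(~b & a) U ~b]) = {n4, n7}
|Sat(A[(~b & a) U ~b])| = |{n4, n7}| = 2.

2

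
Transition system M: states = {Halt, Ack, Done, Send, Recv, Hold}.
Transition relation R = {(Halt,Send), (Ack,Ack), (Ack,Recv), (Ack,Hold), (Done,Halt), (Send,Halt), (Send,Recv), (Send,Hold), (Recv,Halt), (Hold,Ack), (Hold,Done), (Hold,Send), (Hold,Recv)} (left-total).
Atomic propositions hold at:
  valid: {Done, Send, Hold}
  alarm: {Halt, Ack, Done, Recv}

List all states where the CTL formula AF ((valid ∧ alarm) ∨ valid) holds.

Sat(valid ∧ alarm) = {Done}
Sat((valid ∧ alarm) ∨ valid) = {Done, Send, Hold}
AF ((valid ∧ alarm) ∨ valid): least fixpoint, start Z0 = {Done, Send, Hold}, add states with every successor in Z. Z1 = {Halt, Done, Send, Hold}; Z2 = {Halt, Done, Send, Recv, Hold}; fixed.
Sat(AF ((valid ∧ alarm) ∨ valid)) = {Halt, Done, Send, Recv, Hold}

{Halt, Done, Send, Recv, Hold}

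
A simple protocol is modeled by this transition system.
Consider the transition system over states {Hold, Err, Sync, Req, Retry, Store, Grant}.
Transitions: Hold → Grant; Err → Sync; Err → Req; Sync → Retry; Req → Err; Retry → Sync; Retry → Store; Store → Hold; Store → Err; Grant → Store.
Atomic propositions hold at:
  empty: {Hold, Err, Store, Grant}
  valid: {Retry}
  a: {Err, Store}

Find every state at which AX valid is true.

{Sync}

Sat(AX valid) = {s : every successor in {Retry}} = {Sync}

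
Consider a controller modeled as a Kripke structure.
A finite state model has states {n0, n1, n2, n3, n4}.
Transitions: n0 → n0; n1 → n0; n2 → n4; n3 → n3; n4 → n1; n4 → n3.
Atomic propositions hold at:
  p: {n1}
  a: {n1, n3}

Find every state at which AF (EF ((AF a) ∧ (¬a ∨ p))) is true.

AF a: least fixpoint, start Z0 = {n1, n3}, add states with every successor in Z. Z1 = {n1, n3, n4}; Z2 = {n1, n2, n3, n4}; fixed.
Sat(AF a) = {n1, n2, n3, n4}
Sat(¬a) = {n0, n2, n4}
Sat(¬a ∨ p) = {n0, n1, n2, n4}
Sat((AF a) ∧ (¬a ∨ p)) = {n1, n2, n4}
EF ((AF a) ∧ (¬a ∨ p)): least fixpoint, start Z0 = {n1, n2, n4}, add states with some successor in Z. Already a fixed point.
Sat(EF ((AF a) ∧ (¬a ∨ p))) = {n1, n2, n4}
AF (EF ((AF a) ∧ (¬a ∨ p))): least fixpoint, start Z0 = {n1, n2, n4}, add states with every successor in Z. Already a fixed point.
Sat(AF (EF ((AF a) ∧ (¬a ∨ p)))) = {n1, n2, n4}

{n1, n2, n4}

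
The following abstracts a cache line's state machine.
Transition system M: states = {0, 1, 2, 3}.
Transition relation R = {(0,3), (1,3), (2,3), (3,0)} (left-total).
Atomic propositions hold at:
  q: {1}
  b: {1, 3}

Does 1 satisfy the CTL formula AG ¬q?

No

Sat(¬q) = {0, 2, 3}
AG ¬q: greatest fixpoint, start Z0 = {0, 2, 3}, keep only states in Sat with every successor in Z. Already a fixed point.
Sat(AG ¬q) = {0, 2, 3}
1 ∉ Sat(AG ¬q) = {0, 2, 3}, so the formula does not hold at 1.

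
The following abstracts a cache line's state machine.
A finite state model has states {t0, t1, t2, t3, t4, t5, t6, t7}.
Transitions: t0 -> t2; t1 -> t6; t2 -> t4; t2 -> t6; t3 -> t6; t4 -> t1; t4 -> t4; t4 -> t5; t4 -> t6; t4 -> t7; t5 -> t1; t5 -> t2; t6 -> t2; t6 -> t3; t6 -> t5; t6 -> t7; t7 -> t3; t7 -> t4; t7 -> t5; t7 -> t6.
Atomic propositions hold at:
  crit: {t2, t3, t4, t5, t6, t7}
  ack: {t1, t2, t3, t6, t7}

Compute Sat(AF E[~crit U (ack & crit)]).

Sat(~crit) = {t0, t1}
Sat(ack & crit) = {t2, t3, t6, t7}
E[~crit U (ack & crit)]: least fixpoint, start Z0 = Sat((ack & crit)) = {t2, t3, t6, t7}, add states in Sat(~crit) with some successor in Z. Z1 = {t0, t1, t2, t3, t6, t7}; fixed.
Sat(E[~crit U (ack & crit)]) = {t0, t1, t2, t3, t6, t7}
AF E[~crit U (ack & crit)]: least fixpoint, start Z0 = {t0, t1, t2, t3, t6, t7}, add states with every successor in Z. Z1 = {t0, t1, t2, t3, t5, t6, t7}; fixed.
Sat(AF E[~crit U (ack & crit)]) = {t0, t1, t2, t3, t5, t6, t7}

{t0, t1, t2, t3, t5, t6, t7}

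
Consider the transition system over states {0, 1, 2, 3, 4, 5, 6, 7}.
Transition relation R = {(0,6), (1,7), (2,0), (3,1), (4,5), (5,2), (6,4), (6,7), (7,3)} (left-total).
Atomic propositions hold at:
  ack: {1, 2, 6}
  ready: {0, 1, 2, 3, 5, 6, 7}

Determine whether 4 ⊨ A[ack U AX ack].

Sat(AX ack) = {s : every successor in {1, 2, 6}} = {0, 3, 5}
A[ack U AX ack]: least fixpoint, start Z0 = Sat(AX ack) = {0, 3, 5}, add states in Sat(ack) with every successor in Z. Z1 = {0, 2, 3, 5}; fixed.
Sat(A[ack U AX ack]) = {0, 2, 3, 5}
4 ∉ Sat(A[ack U AX ack]) = {0, 2, 3, 5}, so the formula does not hold at 4.

No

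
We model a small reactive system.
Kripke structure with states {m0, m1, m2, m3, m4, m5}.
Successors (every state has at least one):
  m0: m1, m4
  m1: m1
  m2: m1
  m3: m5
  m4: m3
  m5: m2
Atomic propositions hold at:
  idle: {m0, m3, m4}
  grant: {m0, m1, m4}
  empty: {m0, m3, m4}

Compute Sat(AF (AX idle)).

Sat(AX idle) = {s : every successor in {m0, m3, m4}} = {m4}
AF (AX idle): least fixpoint, start Z0 = {m4}, add states with every successor in Z. Already a fixed point.
Sat(AF (AX idle)) = {m4}

{m4}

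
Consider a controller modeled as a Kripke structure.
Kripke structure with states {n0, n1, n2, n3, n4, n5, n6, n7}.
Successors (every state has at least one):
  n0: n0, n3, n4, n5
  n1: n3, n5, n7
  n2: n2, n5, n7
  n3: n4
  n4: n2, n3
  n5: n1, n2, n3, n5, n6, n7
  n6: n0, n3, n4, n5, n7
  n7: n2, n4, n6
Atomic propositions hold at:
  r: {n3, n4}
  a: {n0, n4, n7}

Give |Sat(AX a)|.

Sat(AX a) = {s : every successor in {n0, n4, n7}} = {n3}
|Sat(AX a)| = |{n3}| = 1.

1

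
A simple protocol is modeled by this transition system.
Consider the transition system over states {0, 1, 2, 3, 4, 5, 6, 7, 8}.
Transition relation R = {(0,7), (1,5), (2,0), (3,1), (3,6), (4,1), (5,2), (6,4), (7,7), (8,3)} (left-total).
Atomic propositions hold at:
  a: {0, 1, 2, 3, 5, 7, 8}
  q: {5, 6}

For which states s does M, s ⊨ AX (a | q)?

{0, 1, 2, 3, 4, 5, 7, 8}

Sat(a | q) = {0, 1, 2, 3, 5, 6, 7, 8}
Sat(AX (a | q)) = {s : every successor in {0, 1, 2, 3, 5, 6, 7, 8}} = {0, 1, 2, 3, 4, 5, 7, 8}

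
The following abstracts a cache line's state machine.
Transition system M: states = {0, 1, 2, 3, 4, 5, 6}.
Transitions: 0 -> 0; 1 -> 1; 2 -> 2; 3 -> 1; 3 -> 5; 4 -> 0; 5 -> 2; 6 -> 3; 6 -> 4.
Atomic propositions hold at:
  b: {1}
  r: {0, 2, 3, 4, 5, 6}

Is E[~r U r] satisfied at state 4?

Sat(~r) = {1}
E[~r U r]: least fixpoint, start Z0 = Sat(r) = {0, 2, 3, 4, 5, 6}, add states in Sat(~r) with some successor in Z. Already a fixed point.
Sat(E[~r U r]) = {0, 2, 3, 4, 5, 6}
4 ∈ Sat(E[~r U r]) = {0, 2, 3, 4, 5, 6}, so the formula holds at 4.

Yes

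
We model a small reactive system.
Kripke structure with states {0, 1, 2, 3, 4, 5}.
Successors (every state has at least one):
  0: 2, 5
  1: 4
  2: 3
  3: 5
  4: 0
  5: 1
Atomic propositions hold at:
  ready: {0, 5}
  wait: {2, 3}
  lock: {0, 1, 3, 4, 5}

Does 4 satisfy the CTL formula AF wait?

No

AF wait: least fixpoint, start Z0 = {2, 3}, add states with every successor in Z. Already a fixed point.
Sat(AF wait) = {2, 3}
4 ∉ Sat(AF wait) = {2, 3}, so the formula does not hold at 4.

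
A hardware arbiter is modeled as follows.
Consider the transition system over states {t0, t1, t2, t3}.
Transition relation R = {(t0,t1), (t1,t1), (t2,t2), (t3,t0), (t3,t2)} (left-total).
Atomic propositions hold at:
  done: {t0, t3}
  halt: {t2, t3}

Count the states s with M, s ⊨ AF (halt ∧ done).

1

Sat(halt ∧ done) = {t3}
AF (halt ∧ done): least fixpoint, start Z0 = {t3}, add states with every successor in Z. Already a fixed point.
Sat(AF (halt ∧ done)) = {t3}
|Sat(AF (halt ∧ done))| = |{t3}| = 1.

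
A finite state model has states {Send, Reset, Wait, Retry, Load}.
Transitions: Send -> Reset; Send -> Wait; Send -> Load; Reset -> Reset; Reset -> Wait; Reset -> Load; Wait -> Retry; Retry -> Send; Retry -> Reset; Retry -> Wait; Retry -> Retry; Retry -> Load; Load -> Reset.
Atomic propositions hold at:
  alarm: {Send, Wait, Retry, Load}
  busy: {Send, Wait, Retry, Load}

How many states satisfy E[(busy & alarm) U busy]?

Sat(busy & alarm) = {Send, Wait, Retry, Load}
E[(busy & alarm) U busy]: least fixpoint, start Z0 = Sat(busy) = {Send, Wait, Retry, Load}, add states in Sat(busy & alarm) with some successor in Z. Already a fixed point.
Sat(E[(busy & alarm) U busy]) = {Send, Wait, Retry, Load}
|Sat(E[(busy & alarm) U busy])| = |{Send, Wait, Retry, Load}| = 4.

4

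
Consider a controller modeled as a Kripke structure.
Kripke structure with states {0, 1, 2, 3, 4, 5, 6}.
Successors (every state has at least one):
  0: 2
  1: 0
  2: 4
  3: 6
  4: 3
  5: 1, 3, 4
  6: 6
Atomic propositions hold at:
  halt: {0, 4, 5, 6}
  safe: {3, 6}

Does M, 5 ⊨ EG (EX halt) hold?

Yes

Sat(EX halt) = {s : some successor in {0, 4, 5, 6}} = {1, 2, 3, 5, 6}
EG (EX halt): greatest fixpoint, start Z0 = {1, 2, 3, 5, 6}, keep only states in Sat with some successor in Z. Z1 = {3, 5, 6}; fixed.
Sat(EG (EX halt)) = {3, 5, 6}
5 ∈ Sat(EG (EX halt)) = {3, 5, 6}, so the formula holds at 5.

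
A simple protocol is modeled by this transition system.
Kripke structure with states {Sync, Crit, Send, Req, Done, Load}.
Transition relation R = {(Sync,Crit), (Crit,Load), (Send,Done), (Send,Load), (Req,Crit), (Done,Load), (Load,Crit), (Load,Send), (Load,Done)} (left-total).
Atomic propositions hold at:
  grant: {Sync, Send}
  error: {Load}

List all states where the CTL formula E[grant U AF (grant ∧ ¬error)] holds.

Sat(¬error) = {Sync, Crit, Send, Req, Done}
Sat(grant ∧ ¬error) = {Sync, Send}
AF (grant ∧ ¬error): least fixpoint, start Z0 = {Sync, Send}, add states with every successor in Z. Already a fixed point.
Sat(AF (grant ∧ ¬error)) = {Sync, Send}
E[grant U AF (grant ∧ ¬error)]: least fixpoint, start Z0 = Sat(AF (grant ∧ ¬error)) = {Sync, Send}, add states in Sat(grant) with some successor in Z. Already a fixed point.
Sat(E[grant U AF (grant ∧ ¬error)]) = {Sync, Send}

{Sync, Send}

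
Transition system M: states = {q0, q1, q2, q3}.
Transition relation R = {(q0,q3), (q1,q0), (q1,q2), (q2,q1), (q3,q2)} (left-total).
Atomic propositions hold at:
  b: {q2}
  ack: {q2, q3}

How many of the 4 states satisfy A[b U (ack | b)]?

2

Sat(ack | b) = {q2, q3}
A[b U (ack | b)]: least fixpoint, start Z0 = Sat((ack | b)) = {q2, q3}, add states in Sat(b) with every successor in Z. Already a fixed point.
Sat(A[b U (ack | b)]) = {q2, q3}
|Sat(A[b U (ack | b)])| = |{q2, q3}| = 2.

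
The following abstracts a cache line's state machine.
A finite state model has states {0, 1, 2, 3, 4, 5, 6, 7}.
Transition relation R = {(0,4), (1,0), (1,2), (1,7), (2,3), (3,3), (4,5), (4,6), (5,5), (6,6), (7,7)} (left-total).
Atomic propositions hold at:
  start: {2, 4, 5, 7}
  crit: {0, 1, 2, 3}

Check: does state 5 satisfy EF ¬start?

No

Sat(¬start) = {0, 1, 3, 6}
EF ¬start: least fixpoint, start Z0 = {0, 1, 3, 6}, add states with some successor in Z. Z1 = {0, 1, 2, 3, 4, 6}; fixed.
Sat(EF ¬start) = {0, 1, 2, 3, 4, 6}
5 ∉ Sat(EF ¬start) = {0, 1, 2, 3, 4, 6}, so the formula does not hold at 5.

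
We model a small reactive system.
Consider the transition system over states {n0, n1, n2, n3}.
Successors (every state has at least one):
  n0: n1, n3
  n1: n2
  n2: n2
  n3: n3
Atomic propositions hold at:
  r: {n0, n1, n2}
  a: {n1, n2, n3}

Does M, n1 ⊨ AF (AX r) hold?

Yes

Sat(AX r) = {s : every successor in {n0, n1, n2}} = {n1, n2}
AF (AX r): least fixpoint, start Z0 = {n1, n2}, add states with every successor in Z. Already a fixed point.
Sat(AF (AX r)) = {n1, n2}
n1 ∈ Sat(AF (AX r)) = {n1, n2}, so the formula holds at n1.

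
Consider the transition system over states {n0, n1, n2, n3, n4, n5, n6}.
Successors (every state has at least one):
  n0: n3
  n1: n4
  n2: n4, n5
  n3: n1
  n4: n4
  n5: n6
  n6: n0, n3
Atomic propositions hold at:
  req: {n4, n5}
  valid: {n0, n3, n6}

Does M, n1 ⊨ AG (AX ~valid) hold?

Sat(~valid) = {n1, n2, n4, n5}
Sat(AX ~valid) = {s : every successor in {n1, n2, n4, n5}} = {n1, n2, n3, n4}
AG (AX ~valid): greatest fixpoint, start Z0 = {n1, n2, n3, n4}, keep only states in Sat with every successor in Z. Z1 = {n1, n3, n4}; fixed.
Sat(AG (AX ~valid)) = {n1, n3, n4}
n1 ∈ Sat(AG (AX ~valid)) = {n1, n3, n4}, so the formula holds at n1.

Yes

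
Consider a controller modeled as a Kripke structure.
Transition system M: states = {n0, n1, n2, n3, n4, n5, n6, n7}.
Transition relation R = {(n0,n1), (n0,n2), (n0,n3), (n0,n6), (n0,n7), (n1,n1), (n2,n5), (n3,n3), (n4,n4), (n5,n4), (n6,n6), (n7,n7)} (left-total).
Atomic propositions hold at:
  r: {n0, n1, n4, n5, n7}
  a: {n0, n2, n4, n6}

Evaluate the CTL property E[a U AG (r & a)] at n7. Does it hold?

Sat(r & a) = {n0, n4}
AG (r & a): greatest fixpoint, start Z0 = {n0, n4}, keep only states in Sat with every successor in Z. Z1 = {n4}; fixed.
Sat(AG (r & a)) = {n4}
E[a U AG (r & a)]: least fixpoint, start Z0 = Sat(AG (r & a)) = {n4}, add states in Sat(a) with some successor in Z. Already a fixed point.
Sat(E[a U AG (r & a)]) = {n4}
n7 ∉ Sat(E[a U AG (r & a)]) = {n4}, so the formula does not hold at n7.

No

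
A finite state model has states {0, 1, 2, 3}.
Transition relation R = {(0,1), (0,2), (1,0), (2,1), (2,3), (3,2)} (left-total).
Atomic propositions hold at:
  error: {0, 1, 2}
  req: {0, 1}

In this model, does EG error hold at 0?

Yes

EG error: greatest fixpoint, start Z0 = {0, 1, 2}, keep only states in Sat with some successor in Z. Already a fixed point.
Sat(EG error) = {0, 1, 2}
0 ∈ Sat(EG error) = {0, 1, 2}, so the formula holds at 0.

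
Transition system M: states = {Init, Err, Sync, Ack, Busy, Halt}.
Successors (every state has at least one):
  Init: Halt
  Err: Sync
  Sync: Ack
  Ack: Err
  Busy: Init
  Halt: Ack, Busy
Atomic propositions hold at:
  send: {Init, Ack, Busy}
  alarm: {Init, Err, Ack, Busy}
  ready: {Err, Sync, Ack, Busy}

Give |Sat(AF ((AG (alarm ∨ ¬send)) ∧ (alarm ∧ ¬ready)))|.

Sat(¬send) = {Err, Sync, Halt}
Sat(alarm ∨ ¬send) = {Init, Err, Sync, Ack, Busy, Halt}
AG (alarm ∨ ¬send): greatest fixpoint, start Z0 = {Init, Err, Sync, Ack, Busy, Halt}, keep only states in Sat with every successor in Z. Already a fixed point.
Sat(AG (alarm ∨ ¬send)) = {Init, Err, Sync, Ack, Busy, Halt}
Sat(¬ready) = {Init, Halt}
Sat(alarm ∧ ¬ready) = {Init}
Sat((AG (alarm ∨ ¬send)) ∧ (alarm ∧ ¬ready)) = {Init}
AF ((AG (alarm ∨ ¬send)) ∧ (alarm ∧ ¬ready)): least fixpoint, start Z0 = {Init}, add states with every successor in Z. Z1 = {Init, Busy}; fixed.
Sat(AF ((AG (alarm ∨ ¬send)) ∧ (alarm ∧ ¬ready))) = {Init, Busy}
|Sat(AF ((AG (alarm ∨ ¬send)) ∧ (alarm ∧ ¬ready)))| = |{Init, Busy}| = 2.

2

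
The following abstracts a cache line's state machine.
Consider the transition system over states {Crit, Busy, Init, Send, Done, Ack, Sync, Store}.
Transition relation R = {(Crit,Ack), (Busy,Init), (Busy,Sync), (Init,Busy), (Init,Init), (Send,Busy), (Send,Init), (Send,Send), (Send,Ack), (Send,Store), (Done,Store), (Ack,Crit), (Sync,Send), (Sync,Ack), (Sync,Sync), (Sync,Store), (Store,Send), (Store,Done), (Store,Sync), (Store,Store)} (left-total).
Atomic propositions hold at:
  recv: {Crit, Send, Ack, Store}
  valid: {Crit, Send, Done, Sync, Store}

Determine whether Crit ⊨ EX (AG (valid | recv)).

Yes

Sat(valid | recv) = {Crit, Send, Done, Ack, Sync, Store}
AG (valid | recv): greatest fixpoint, start Z0 = {Crit, Send, Done, Ack, Sync, Store}, keep only states in Sat with every successor in Z. Z1 = {Crit, Done, Ack, Sync, Store}; Z2 = {Crit, Done, Ack}; Z3 = {Crit, Ack}; fixed.
Sat(AG (valid | recv)) = {Crit, Ack}
Sat(EX (AG (valid | recv))) = {s : some successor in {Crit, Ack}} = {Crit, Send, Ack, Sync}
Crit ∈ Sat(EX (AG (valid | recv))) = {Crit, Send, Ack, Sync}, so the formula holds at Crit.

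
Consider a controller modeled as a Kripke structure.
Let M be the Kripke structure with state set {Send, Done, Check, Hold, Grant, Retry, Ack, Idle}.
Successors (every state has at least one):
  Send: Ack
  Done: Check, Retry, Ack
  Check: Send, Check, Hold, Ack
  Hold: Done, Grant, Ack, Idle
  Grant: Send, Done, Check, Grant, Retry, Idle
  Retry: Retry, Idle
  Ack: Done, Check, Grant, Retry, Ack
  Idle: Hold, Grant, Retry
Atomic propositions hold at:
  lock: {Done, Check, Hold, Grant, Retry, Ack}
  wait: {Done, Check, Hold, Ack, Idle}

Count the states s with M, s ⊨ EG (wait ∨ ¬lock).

Sat(¬lock) = {Send, Idle}
Sat(wait ∨ ¬lock) = {Send, Done, Check, Hold, Ack, Idle}
EG (wait ∨ ¬lock): greatest fixpoint, start Z0 = {Send, Done, Check, Hold, Ack, Idle}, keep only states in Sat with some successor in Z. Already a fixed point.
Sat(EG (wait ∨ ¬lock)) = {Send, Done, Check, Hold, Ack, Idle}
|Sat(EG (wait ∨ ¬lock))| = |{Send, Done, Check, Hold, Ack, Idle}| = 6.

6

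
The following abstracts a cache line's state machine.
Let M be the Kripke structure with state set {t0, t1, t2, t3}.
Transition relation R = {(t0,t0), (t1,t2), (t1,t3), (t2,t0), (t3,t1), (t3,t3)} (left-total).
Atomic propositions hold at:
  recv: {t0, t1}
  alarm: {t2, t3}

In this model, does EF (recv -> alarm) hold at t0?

Sat(recv -> alarm) = {t2, t3}
EF (recv -> alarm): least fixpoint, start Z0 = {t2, t3}, add states with some successor in Z. Z1 = {t1, t2, t3}; fixed.
Sat(EF (recv -> alarm)) = {t1, t2, t3}
t0 ∉ Sat(EF (recv -> alarm)) = {t1, t2, t3}, so the formula does not hold at t0.

No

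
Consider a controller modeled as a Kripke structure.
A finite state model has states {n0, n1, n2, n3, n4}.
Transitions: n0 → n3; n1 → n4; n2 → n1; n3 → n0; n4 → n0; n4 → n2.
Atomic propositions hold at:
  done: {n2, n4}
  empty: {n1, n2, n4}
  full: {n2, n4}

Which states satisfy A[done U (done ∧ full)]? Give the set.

{n2, n4}

Sat(done ∧ full) = {n2, n4}
A[done U (done ∧ full)]: least fixpoint, start Z0 = Sat((done ∧ full)) = {n2, n4}, add states in Sat(done) with every successor in Z. Already a fixed point.
Sat(A[done U (done ∧ full)]) = {n2, n4}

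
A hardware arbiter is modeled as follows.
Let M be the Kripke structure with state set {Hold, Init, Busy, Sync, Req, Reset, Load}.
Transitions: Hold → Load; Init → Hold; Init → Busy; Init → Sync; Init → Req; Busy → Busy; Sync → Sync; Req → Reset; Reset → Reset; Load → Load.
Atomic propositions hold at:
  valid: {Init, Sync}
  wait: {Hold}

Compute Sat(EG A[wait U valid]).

A[wait U valid]: least fixpoint, start Z0 = Sat(valid) = {Init, Sync}, add states in Sat(wait) with every successor in Z. Already a fixed point.
Sat(A[wait U valid]) = {Init, Sync}
EG A[wait U valid]: greatest fixpoint, start Z0 = {Init, Sync}, keep only states in Sat with some successor in Z. Already a fixed point.
Sat(EG A[wait U valid]) = {Init, Sync}

{Init, Sync}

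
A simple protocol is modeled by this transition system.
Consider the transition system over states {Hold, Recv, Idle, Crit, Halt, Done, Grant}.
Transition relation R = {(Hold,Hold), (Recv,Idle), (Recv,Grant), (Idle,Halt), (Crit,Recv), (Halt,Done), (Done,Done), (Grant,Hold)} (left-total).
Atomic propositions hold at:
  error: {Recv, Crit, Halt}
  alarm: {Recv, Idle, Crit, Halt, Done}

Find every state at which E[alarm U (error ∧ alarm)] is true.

{Recv, Idle, Crit, Halt}

Sat(error ∧ alarm) = {Recv, Crit, Halt}
E[alarm U (error ∧ alarm)]: least fixpoint, start Z0 = Sat((error ∧ alarm)) = {Recv, Crit, Halt}, add states in Sat(alarm) with some successor in Z. Z1 = {Recv, Idle, Crit, Halt}; fixed.
Sat(E[alarm U (error ∧ alarm)]) = {Recv, Idle, Crit, Halt}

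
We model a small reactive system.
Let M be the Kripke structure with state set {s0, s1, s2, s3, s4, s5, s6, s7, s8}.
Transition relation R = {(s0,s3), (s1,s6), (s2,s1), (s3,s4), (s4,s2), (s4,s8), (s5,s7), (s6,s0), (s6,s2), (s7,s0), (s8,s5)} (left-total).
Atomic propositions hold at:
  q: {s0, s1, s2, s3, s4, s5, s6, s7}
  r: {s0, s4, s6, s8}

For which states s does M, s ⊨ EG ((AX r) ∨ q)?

Sat(AX r) = {s : every successor in {s0, s4, s6, s8}} = {s1, s3, s7}
Sat((AX r) ∨ q) = {s0, s1, s2, s3, s4, s5, s6, s7}
EG ((AX r) ∨ q): greatest fixpoint, start Z0 = {s0, s1, s2, s3, s4, s5, s6, s7}, keep only states in Sat with some successor in Z. Already a fixed point.
Sat(EG ((AX r) ∨ q)) = {s0, s1, s2, s3, s4, s5, s6, s7}

{s0, s1, s2, s3, s4, s5, s6, s7}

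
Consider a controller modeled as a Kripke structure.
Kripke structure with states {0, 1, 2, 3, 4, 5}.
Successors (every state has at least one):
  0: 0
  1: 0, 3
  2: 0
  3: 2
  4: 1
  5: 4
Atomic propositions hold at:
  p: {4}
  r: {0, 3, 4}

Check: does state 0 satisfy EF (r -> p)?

Sat(r -> p) = {1, 2, 4, 5}
EF (r -> p): least fixpoint, start Z0 = {1, 2, 4, 5}, add states with some successor in Z. Z1 = {1, 2, 3, 4, 5}; fixed.
Sat(EF (r -> p)) = {1, 2, 3, 4, 5}
0 ∉ Sat(EF (r -> p)) = {1, 2, 3, 4, 5}, so the formula does not hold at 0.

No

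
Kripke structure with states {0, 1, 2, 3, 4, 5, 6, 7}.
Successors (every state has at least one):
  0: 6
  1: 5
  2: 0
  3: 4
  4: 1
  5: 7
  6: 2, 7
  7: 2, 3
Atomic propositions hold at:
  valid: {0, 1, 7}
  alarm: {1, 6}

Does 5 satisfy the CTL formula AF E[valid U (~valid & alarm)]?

Sat(~valid) = {2, 3, 4, 5, 6}
Sat(~valid & alarm) = {6}
E[valid U (~valid & alarm)]: least fixpoint, start Z0 = Sat((~valid & alarm)) = {6}, add states in Sat(valid) with some successor in Z. Z1 = {0, 6}; fixed.
Sat(E[valid U (~valid & alarm)]) = {0, 6}
AF E[valid U (~valid & alarm)]: least fixpoint, start Z0 = {0, 6}, add states with every successor in Z. Z1 = {0, 2, 6}; fixed.
Sat(AF E[valid U (~valid & alarm)]) = {0, 2, 6}
5 ∉ Sat(AF E[valid U (~valid & alarm)]) = {0, 2, 6}, so the formula does not hold at 5.

No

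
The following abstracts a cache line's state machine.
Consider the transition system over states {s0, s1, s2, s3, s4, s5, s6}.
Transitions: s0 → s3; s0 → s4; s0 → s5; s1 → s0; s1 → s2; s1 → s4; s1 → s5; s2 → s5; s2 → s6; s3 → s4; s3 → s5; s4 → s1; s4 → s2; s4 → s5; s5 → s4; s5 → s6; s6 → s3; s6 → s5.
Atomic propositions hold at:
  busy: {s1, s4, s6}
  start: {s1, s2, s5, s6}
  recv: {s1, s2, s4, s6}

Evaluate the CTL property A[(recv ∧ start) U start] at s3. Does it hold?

No

Sat(recv ∧ start) = {s1, s2, s6}
A[(recv ∧ start) U start]: least fixpoint, start Z0 = Sat(start) = {s1, s2, s5, s6}, add states in Sat(recv ∧ start) with every successor in Z. Already a fixed point.
Sat(A[(recv ∧ start) U start]) = {s1, s2, s5, s6}
s3 ∉ Sat(A[(recv ∧ start) U start]) = {s1, s2, s5, s6}, so the formula does not hold at s3.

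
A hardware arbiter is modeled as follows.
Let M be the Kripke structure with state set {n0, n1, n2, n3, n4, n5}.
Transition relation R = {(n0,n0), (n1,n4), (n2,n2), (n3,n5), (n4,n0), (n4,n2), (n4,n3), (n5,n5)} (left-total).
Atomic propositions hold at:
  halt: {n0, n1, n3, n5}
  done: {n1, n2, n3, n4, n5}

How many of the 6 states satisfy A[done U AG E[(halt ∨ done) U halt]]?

3

Sat(halt ∨ done) = {n0, n1, n2, n3, n4, n5}
E[(halt ∨ done) U halt]: least fixpoint, start Z0 = Sat(halt) = {n0, n1, n3, n5}, add states in Sat(halt ∨ done) with some successor in Z. Z1 = {n0, n1, n3, n4, n5}; fixed.
Sat(E[(halt ∨ done) U halt]) = {n0, n1, n3, n4, n5}
AG E[(halt ∨ done) U halt]: greatest fixpoint, start Z0 = {n0, n1, n3, n4, n5}, keep only states in Sat with every successor in Z. Z1 = {n0, n1, n3, n5}; Z2 = {n0, n3, n5}; fixed.
Sat(AG E[(halt ∨ done) U halt]) = {n0, n3, n5}
A[done U AG E[(halt ∨ done) U halt]]: least fixpoint, start Z0 = Sat(AG E[(halt ∨ done) U halt]) = {n0, n3, n5}, add states in Sat(done) with every successor in Z. Already a fixed point.
Sat(A[done U AG E[(halt ∨ done) U halt]]) = {n0, n3, n5}
|Sat(A[done U AG E[(halt ∨ done) U halt]])| = |{n0, n3, n5}| = 3.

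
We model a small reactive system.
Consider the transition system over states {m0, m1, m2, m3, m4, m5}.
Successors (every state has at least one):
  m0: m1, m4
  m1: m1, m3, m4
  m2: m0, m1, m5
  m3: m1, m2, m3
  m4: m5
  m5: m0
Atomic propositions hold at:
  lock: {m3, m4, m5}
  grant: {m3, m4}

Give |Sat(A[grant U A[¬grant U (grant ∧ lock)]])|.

Sat(¬grant) = {m0, m1, m2, m5}
Sat(grant ∧ lock) = {m3, m4}
A[¬grant U (grant ∧ lock)]: least fixpoint, start Z0 = Sat((grant ∧ lock)) = {m3, m4}, add states in Sat(¬grant) with every successor in Z. Already a fixed point.
Sat(A[¬grant U (grant ∧ lock)]) = {m3, m4}
A[grant U A[¬grant U (grant ∧ lock)]]: least fixpoint, start Z0 = Sat(A[¬grant U (grant ∧ lock)]) = {m3, m4}, add states in Sat(grant) with every successor in Z. Already a fixed point.
Sat(A[grant U A[¬grant U (grant ∧ lock)]]) = {m3, m4}
|Sat(A[grant U A[¬grant U (grant ∧ lock)]])| = |{m3, m4}| = 2.

2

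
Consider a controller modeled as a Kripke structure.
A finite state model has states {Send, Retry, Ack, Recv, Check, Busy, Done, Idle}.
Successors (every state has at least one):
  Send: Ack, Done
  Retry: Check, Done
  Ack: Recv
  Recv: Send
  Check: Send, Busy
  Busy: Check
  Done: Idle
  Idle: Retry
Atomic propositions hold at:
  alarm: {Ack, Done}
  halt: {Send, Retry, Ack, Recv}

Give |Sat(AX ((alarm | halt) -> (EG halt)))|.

5

Sat(alarm | halt) = {Send, Retry, Ack, Recv, Done}
EG halt: greatest fixpoint, start Z0 = {Send, Retry, Ack, Recv}, keep only states in Sat with some successor in Z. Z1 = {Send, Ack, Recv}; fixed.
Sat(EG halt) = {Send, Ack, Recv}
Sat((alarm | halt) -> (EG halt)) = {Send, Ack, Recv, Check, Busy, Idle}
Sat(AX ((alarm | halt) -> (EG halt))) = {s : every successor in {Send, Ack, Recv, Check, Busy, Idle}} = {Ack, Recv, Check, Busy, Done}
|Sat(AX ((alarm | halt) -> (EG halt)))| = |{Ack, Recv, Check, Busy, Done}| = 5.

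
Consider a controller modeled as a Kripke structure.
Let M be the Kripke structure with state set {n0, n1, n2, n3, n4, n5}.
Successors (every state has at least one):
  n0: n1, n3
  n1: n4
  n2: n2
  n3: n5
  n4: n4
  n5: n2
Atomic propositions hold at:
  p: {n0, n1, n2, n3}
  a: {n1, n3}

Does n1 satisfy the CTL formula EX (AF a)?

AF a: least fixpoint, start Z0 = {n1, n3}, add states with every successor in Z. Z1 = {n0, n1, n3}; fixed.
Sat(AF a) = {n0, n1, n3}
Sat(EX (AF a)) = {s : some successor in {n0, n1, n3}} = {n0}
n1 ∉ Sat(EX (AF a)) = {n0}, so the formula does not hold at n1.

No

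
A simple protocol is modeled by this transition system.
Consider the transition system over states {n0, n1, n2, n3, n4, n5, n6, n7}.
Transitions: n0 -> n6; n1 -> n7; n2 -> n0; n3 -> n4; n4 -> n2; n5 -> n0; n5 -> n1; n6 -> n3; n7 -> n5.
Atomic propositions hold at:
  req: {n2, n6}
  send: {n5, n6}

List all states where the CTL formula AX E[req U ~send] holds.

Sat(~send) = {n0, n1, n2, n3, n4, n7}
E[req U ~send]: least fixpoint, start Z0 = Sat(~send) = {n0, n1, n2, n3, n4, n7}, add states in Sat(req) with some successor in Z. Z1 = {n0, n1, n2, n3, n4, n6, n7}; fixed.
Sat(E[req U ~send]) = {n0, n1, n2, n3, n4, n6, n7}
Sat(AX E[req U ~send]) = {s : every successor in {n0, n1, n2, n3, n4, n6, n7}} = {n0, n1, n2, n3, n4, n5, n6}

{n0, n1, n2, n3, n4, n5, n6}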